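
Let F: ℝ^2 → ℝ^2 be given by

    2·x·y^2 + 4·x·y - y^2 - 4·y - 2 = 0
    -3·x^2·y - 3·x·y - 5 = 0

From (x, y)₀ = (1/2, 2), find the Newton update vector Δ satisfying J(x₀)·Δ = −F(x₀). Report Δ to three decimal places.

At (1/2, 2): F = (-6.000, -9.500).
Jacobian J = [[2·y^2 + 4·y, 4·x·y + 4·x - 2·y - 4], [-6·x·y - 3·y, -3·x^2 - 3·x]].
At the point, J = [[16.000, -2.000], [-12.000, -2.250]] (det J = -60.000).
Solving J·Δ = −F gives Δ = (-0.092, -3.733).

(-0.092, -3.733)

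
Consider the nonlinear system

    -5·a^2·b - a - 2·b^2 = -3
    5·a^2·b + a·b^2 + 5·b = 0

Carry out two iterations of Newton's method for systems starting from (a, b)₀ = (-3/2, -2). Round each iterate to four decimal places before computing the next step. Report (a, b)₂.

(-0.4046, -0.6526)

At (-3/2, -2): F = (19.0000, -38.5000).
Jacobian J = [[-10·a·b - 1, -5·a^2 - 4·b], [10·a·b + b^2, 5·a^2 + 2·a·b + 5]].
At the point, J = [[-31.0000, -3.2500], [34.0000, 22.2500]] (det J = -579.2500).
Solving J·Δ = −F gives Δ = (0.5138, 0.9452).
Then the next iterate is (a, b)₁ = (-0.9862, -1.0548).
Round to (-0.9862, -1.0548) and repeat: F = (6.890436, -11.500691), J = [[-11.402438, -0.643752], [11.515041, 11.943440]].
Δ = (0.5816, 0.4022), so (a, b)₂ = (-0.4046, -0.6526).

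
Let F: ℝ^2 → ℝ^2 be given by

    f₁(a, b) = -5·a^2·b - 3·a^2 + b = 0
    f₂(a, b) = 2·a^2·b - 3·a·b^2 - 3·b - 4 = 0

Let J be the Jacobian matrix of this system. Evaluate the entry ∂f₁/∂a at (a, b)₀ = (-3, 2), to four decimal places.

78.0000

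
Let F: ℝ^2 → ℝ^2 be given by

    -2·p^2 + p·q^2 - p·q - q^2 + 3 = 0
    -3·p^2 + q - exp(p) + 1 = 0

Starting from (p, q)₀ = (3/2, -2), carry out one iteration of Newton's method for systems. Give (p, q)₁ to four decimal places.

At (3/2, -2): F = (3.5000, -12.231689).
Jacobian J = [[-4·p + q^2 - q, 2·p·q - p - 2·q], [-6·p - exp(p), 1]].
At the point, J = [[0.0000, -3.5000], [-13.481689, 1.0000]] (det J = -47.185912).
Solving J·Δ = −F gives Δ = (-0.8331, 1.0000).
Then the next iterate is (p, q)₁ = (0.6669, -1.0000).

(0.6669, -1.0000)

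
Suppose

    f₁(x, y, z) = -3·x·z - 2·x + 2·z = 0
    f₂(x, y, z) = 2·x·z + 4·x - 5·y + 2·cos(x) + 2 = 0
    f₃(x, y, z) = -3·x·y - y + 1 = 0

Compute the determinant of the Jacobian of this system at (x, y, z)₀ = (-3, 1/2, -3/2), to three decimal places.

J = [[-3·z - 2, 0, -3·x + 2], [2·z - 2·sin(x) + 4, -5, 2·x], [-3·y, -3·x - 1, 0]].
At the point, J = [[2.500, 0.000, 11.000], [1.28224, -5.000, -6.000], [-1.500, 8.000, 0.000]].
det J = 150.337.

150.337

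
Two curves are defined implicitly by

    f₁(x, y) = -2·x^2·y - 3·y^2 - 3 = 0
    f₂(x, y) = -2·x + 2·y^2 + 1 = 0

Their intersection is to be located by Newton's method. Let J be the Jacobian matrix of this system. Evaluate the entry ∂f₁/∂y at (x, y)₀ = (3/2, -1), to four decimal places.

∂f₁/∂y = -2·x^2 - 6·y.
At (3/2, -1) this is 1.5000.

1.5000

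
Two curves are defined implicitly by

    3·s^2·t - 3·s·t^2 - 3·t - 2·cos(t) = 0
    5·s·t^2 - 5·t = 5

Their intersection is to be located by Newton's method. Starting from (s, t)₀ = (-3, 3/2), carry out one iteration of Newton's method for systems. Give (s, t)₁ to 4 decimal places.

At (-3, 3/2): F = (56.108526, -46.2500).
Jacobian J = [[6·s·t - 3·t^2, 3·s^2 - 6·s·t + 2·sin(t) - 3], [5·t^2, 10·s·t - 5]].
At the point, J = [[-33.7500, 52.994990], [11.2500, -50.0000]] (det J = 1091.306363).
Solving J·Δ = −F gives Δ = (0.3248, -0.8519).
Then the next iterate is (s, t)₁ = (-2.6752, 0.6481).

(-2.6752, 0.6481)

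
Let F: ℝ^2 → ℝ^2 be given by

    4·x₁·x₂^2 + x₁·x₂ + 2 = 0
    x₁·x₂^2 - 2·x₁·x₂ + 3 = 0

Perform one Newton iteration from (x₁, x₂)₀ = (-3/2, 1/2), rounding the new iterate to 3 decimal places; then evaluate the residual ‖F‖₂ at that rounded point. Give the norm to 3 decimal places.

At (-3/2, 1/2): F = (-0.250, 4.125).
Jacobian J = [[4·x₂^2 + x₂, 8·x₁·x₂ + x₁], [x₂^2 - 2·x₂, 2·x₁·x₂ - 2·x₁]].
At the point, J = [[1.500, -7.500], [-0.750, 1.500]] (det J = -3.375).
Solving J·Δ = −F gives Δ = (9.056, 1.778).
Then the next iterate is (x₁, x₂)₁ = (7.556, 2.278).
Re-evaluating at (7.556, 2.278): F = (176.05349, 7.78509), so ‖F‖₂ = 176.226.

176.226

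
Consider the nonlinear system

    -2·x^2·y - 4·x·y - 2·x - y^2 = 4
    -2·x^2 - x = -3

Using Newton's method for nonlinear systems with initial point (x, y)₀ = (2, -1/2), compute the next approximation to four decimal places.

(1.2222, -0.7241)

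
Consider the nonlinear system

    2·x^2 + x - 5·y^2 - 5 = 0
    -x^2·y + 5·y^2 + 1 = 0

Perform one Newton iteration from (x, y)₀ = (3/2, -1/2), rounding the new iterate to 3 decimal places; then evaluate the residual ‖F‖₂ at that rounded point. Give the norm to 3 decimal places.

At (3/2, -1/2): F = (-0.250, 3.375).
Jacobian J = [[4·x + 1, -10·y], [-2·x·y, -x^2 + 10·y]].
At the point, J = [[7.000, 5.000], [1.500, -7.250]] (det J = -58.250).
Solving J·Δ = −F gives Δ = (-0.259, 0.412).
Then the next iterate is (x, y)₁ = (1.241, -0.088).
Re-evaluating at (1.241, -0.088): F = (-0.71756, 1.17425), so ‖F‖₂ = 1.376.

1.376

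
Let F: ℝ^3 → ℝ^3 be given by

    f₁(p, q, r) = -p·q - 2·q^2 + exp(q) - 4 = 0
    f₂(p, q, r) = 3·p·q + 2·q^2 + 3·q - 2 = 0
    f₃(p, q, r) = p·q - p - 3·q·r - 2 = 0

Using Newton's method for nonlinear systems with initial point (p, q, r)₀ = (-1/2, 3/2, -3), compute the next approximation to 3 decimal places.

(-3.451, 2.637, 1.320)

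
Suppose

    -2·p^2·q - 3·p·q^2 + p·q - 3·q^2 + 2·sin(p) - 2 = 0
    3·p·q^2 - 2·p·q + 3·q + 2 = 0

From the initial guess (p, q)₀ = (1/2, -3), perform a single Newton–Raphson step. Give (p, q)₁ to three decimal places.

At (1/2, -3): F = (-41.54115, 9.500).
Jacobian J = [[-4·p·q - 3·q^2 + q + 2·cos(p), -2·p^2 - 6·p·q + p - 6·q], [3·q^2 - 2·q, 6·p·q - 2·p + 3]].
At the point, J = [[-22.24483, 27.000], [33.000, -7.000]] (det J = -735.28616).
Solving J·Δ = −F gives Δ = (0.047, 1.577).
Then the next iterate is (p, q)₁ = (0.547, -1.423).

(0.547, -1.423)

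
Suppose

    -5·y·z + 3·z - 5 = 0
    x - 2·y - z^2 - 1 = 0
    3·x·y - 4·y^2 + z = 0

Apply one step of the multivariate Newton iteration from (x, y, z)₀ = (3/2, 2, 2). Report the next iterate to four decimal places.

(1.0811, 1.2089, 0.4158)

At (3/2, 2, 2): F = (-19.0000, -7.5000, -5.0000).
Jacobian J = [[0, -5·z, -5·y + 3], [1, -2, -2·z], [3·y, 3·x - 8·y, 1]].
At the point, J = [[0.0000, -10.0000, -7.0000], [1.0000, -2.0000, -4.0000], [6.0000, -11.5000, 1.0000]] (det J = 246.5000).
Solving J·Δ = −F gives Δ = (-0.4189, -0.7911, -1.5842).
Then the next iterate is (x, y, z)₁ = (1.0811, 1.2089, 0.4158).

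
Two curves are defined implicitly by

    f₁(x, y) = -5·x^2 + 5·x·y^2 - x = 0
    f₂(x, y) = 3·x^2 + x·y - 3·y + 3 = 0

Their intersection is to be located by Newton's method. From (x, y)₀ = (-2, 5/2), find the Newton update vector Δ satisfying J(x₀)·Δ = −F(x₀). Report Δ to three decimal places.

(0.726, -0.880)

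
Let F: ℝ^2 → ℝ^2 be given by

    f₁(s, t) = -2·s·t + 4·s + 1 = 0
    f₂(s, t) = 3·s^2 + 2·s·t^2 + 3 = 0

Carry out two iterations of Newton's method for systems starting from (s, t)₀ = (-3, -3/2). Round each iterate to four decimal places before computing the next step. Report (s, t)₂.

(-0.0291, -1.2903)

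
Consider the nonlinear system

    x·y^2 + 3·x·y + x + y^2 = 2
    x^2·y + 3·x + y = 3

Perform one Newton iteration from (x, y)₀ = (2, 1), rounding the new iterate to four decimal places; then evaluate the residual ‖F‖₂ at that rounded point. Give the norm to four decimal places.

2.7005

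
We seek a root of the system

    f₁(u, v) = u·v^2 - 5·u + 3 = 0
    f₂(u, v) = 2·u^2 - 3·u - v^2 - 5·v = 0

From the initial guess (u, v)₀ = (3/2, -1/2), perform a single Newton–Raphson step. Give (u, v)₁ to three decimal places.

At (3/2, -1/2): F = (-4.125, 2.250).
Jacobian J = [[v^2 - 5, 2·u·v], [4·u - 3, -2·v - 5]].
At the point, J = [[-4.750, -1.500], [3.000, -4.000]] (det J = 23.500).
Solving J·Δ = −F gives Δ = (-0.846, -0.072).
Then the next iterate is (u, v)₁ = (0.654, -0.572).

(0.654, -0.572)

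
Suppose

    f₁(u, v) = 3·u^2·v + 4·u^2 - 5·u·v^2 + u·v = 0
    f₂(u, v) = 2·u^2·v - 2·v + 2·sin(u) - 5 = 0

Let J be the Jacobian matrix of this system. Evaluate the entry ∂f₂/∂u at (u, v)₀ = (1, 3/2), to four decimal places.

7.0806

∂f₂/∂u = 4·u·v + 2·cos(u).
At (1, 3/2) this is 7.0806.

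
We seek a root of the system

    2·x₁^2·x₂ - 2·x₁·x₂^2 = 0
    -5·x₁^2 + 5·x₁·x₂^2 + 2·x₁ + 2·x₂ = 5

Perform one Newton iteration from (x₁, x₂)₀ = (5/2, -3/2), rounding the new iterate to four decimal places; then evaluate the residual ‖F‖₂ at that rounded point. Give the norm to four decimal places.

At (5/2, -3/2): F = (-30.0000, -6.1250).
Jacobian J = [[4·x₁·x₂ - 2·x₂^2, 2·x₁^2 - 4·x₁·x₂], [-10·x₁ + 5·x₂^2 + 2, 10·x₁·x₂ + 2]].
At the point, J = [[-19.5000, 27.5000], [-11.7500, -35.5000]] (det J = 1015.3750).
Solving J·Δ = −F gives Δ = (-1.2148, 0.2295).
Then the next iterate is (x₁, x₂)₁ = (1.2852, -1.2705).
Re-evaluating at (1.2852, -1.2705): F = (-8.346132, -2.856637), so ‖F‖₂ = 8.8215.

8.8215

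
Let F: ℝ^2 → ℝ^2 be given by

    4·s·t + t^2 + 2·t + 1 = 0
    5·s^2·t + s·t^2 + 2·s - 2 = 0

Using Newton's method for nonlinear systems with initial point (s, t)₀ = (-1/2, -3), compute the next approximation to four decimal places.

(-0.2619, -1.8095)

At (-1/2, -3): F = (10.0000, -11.2500).
Jacobian J = [[4·t, 4·s + 2·t + 2], [10·s·t + t^2 + 2, 5·s^2 + 2·s·t]].
At the point, J = [[-12.0000, -6.0000], [26.0000, 4.2500]] (det J = 105.0000).
Solving J·Δ = −F gives Δ = (0.2381, 1.1905).
Then the next iterate is (s, t)₁ = (-0.2619, -1.8095).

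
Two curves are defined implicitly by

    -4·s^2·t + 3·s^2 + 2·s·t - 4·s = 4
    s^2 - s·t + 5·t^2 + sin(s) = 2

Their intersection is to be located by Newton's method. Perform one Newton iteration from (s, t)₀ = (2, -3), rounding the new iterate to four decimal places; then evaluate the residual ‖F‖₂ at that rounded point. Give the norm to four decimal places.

16.0637

At (2, -3): F = (36.0000, 53.909297).
Jacobian J = [[-8·s·t + 6·s + 2·t - 4, -4·s^2 + 2·s], [2·s - t + cos(s), -s + 10·t]].
At the point, J = [[50.0000, -12.0000], [6.583853, -32.0000]] (det J = -1520.993762).
Solving J·Δ = −F gives Δ = (-0.3321, 1.6163).
Then the next iterate is (s, t)₁ = (1.6679, -1.3837).
Re-evaluating at (1.6679, -1.3837): F = (8.455532, 13.658181), so ‖F‖₂ = 16.0637.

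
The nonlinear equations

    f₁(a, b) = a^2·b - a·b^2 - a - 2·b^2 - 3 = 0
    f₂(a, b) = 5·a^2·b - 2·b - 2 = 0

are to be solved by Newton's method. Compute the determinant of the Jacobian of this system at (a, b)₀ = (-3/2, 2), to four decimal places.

J = [[2·a·b - b^2 - 1, a^2 - 2·a·b - 4·b], [10·a·b, 5·a^2 - 2]].
At the point, J = [[-11.0000, 0.2500], [-30.0000, 9.2500]].
det J = -94.2500.

-94.2500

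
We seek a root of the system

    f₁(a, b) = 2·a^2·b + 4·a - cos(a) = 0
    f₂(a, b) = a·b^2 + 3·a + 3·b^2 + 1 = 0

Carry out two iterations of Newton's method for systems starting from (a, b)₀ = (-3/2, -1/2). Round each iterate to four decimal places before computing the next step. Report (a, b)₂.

At (-3/2, -1/2): F = (-8.320737, -3.1250).
Jacobian J = [[4·a·b + sin(a) + 4, 2·a^2], [b^2 + 3, 2·a·b + 6·b]].
At the point, J = [[6.002505, 4.5000], [3.2500, -1.5000]] (det J = -23.628758).
Solving J·Δ = −F gives Δ = (1.1234, 0.3506).
Then the next iterate is (a, b)₁ = (-0.3766, -0.1494).
Round to (-0.3766, -0.1494) and repeat: F = (-2.478698, -0.071245), J = [[3.857295, 0.283655], [3.022320, -0.783872]].
Δ = (0.5059, 1.8595), so (a, b)₂ = (0.1293, 1.7101).

(0.1293, 1.7101)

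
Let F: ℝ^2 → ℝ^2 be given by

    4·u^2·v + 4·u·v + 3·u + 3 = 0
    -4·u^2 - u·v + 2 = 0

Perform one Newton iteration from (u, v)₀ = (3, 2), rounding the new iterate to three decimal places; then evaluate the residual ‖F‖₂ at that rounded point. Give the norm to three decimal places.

At (3, 2): F = (108.000, -40.000).
Jacobian J = [[8·u·v + 4·v + 3, 4·u^2 + 4·u], [-8·u - v, -u]].
At the point, J = [[59.000, 48.000], [-26.000, -3.000]] (det J = 1071.000).
Solving J·Δ = −F gives Δ = (-1.490, -0.418).
Then the next iterate is (u, v)₁ = (1.510, 1.582).
Re-evaluating at (1.510, 1.582): F = (31.51375, -9.50922), so ‖F‖₂ = 32.917.

32.917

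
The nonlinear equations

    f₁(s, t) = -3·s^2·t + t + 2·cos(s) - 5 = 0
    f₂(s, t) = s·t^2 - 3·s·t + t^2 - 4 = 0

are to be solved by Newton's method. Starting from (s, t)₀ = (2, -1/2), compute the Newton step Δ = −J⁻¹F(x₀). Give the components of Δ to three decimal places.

At (2, -1/2): F = (-0.33229, -0.250).
Jacobian J = [[-6·s·t - 2·sin(s), -3·s^2 + 1], [t^2 - 3·t, 2·s·t - 3·s + 2·t]].
At the point, J = [[4.18141, -11.000], [1.750, -9.000]] (det J = -18.38265).
Solving J·Δ = −F gives Δ = (0.013, -0.025).

(0.013, -0.025)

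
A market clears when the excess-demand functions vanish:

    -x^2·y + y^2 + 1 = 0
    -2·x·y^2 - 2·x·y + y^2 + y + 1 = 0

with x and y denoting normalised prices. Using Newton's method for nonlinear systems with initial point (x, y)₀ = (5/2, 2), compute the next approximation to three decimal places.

(1.932, 1.191)

At (5/2, 2): F = (-7.500, -23.000).
Jacobian J = [[-2·x·y, -x^2 + 2·y], [-2·y^2 - 2·y, -4·x·y - 2·x + 2·y + 1]].
At the point, J = [[-10.000, -2.250], [-12.000, -20.000]] (det J = 173.000).
Solving J·Δ = −F gives Δ = (-0.568, -0.809).
Then the next iterate is (x, y)₁ = (1.932, 1.191).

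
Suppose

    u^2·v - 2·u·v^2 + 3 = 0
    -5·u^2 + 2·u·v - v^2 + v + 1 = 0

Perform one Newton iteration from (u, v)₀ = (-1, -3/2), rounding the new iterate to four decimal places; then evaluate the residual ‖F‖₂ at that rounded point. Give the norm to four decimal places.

At (-1, -3/2): F = (6.0000, -4.7500).
Jacobian J = [[2·u·v - 2·v^2, u^2 - 4·u·v], [-10·u + 2·v, 2·u - 2·v + 1]].
At the point, J = [[-1.5000, -5.0000], [7.0000, 2.0000]] (det J = 32.0000).
Solving J·Δ = −F gives Δ = (0.3672, 1.0898).
Then the next iterate is (u, v)₁ = (-0.6328, -0.4102).
Re-evaluating at (-0.6328, -0.4102): F = (3.048696, -1.061494), so ‖F‖₂ = 3.2282.

3.2282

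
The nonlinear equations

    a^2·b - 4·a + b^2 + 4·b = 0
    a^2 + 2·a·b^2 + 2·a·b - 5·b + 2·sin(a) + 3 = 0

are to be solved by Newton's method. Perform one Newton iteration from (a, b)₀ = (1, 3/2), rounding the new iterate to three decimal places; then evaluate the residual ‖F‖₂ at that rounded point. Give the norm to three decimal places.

2.985

At (1, 3/2): F = (5.750, 5.68294).
Jacobian J = [[2·a·b - 4, a^2 + 2·b + 4], [2·a + 2·b^2 + 2·b + 2·cos(a), 4·a·b + 2·a - 5]].
At the point, J = [[-1.000, 8.000], [10.58060, 3.000]] (det J = -87.64484).
Solving J·Δ = −F gives Δ = (-0.322, -0.759).
Then the next iterate is (a, b)₁ = (0.678, 0.741).
Re-evaluating at (0.678, 0.741): F = (1.14171, 2.75851), so ‖F‖₂ = 2.985.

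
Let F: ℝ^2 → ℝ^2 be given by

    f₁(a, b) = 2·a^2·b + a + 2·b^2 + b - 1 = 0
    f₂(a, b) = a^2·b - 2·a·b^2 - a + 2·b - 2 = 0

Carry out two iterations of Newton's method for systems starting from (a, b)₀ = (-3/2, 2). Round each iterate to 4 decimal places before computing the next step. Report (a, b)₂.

(0.2675, 1.2172)

At (-3/2, 2): F = (16.5000, 20.0000).
Jacobian J = [[4·a·b + 1, 2·a^2 + 4·b + 1], [2·a·b - 2·b^2 - 1, a^2 - 4·a·b + 2]].
At the point, J = [[-11.0000, 13.5000], [-15.0000, 16.2500]] (det J = 23.7500).
Solving J·Δ = −F gives Δ = (0.0789, -1.1579).
Then the next iterate is (a, b)₁ = (-1.4211, 0.8421).
Round to (-1.4211, 0.8421) and repeat: F = (3.240549, 4.821438), J = [[-3.786833, 8.407450], [-4.811681, 8.806358]].
Δ = (1.6886, 0.3751), so (a, b)₂ = (0.2675, 1.2172).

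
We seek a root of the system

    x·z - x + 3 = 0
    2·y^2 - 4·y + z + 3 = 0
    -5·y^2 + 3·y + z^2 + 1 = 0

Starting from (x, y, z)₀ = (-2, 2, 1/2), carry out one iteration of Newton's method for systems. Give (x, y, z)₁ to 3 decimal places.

At (-2, 2, 1/2): F = (4.000, 3.500, -12.750).
Jacobian J = [[z - 1, 0, x], [0, 4·y - 4, 1], [0, -10·y + 3, 2·z]].
At the point, J = [[-0.500, 0.000, -2.000], [0.000, 4.000, 1.000], [0.000, -17.000, 1.000]] (det J = -10.500).
Solving J·Δ = −F gives Δ = (9.619, -0.774, -0.405).
Then the next iterate is (x, y, z)₁ = (7.619, 1.226, 0.095).

(7.619, 1.226, 0.095)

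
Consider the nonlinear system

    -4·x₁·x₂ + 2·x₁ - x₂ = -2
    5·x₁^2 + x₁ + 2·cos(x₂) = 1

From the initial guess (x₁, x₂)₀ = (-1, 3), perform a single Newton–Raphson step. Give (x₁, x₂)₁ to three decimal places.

At (-1, 3): F = (9.000, 1.02002).
Jacobian J = [[-4·x₂ + 2, -4·x₁ - 1], [10·x₁ + 1, -2·sin(x₂)]].
At the point, J = [[-10.000, 3.000], [-9.000, -0.28224]] (det J = 29.82240).
Solving J·Δ = −F gives Δ = (0.188, -2.374).
Then the next iterate is (x₁, x₂)₁ = (-0.812, 0.626).

(-0.812, 0.626)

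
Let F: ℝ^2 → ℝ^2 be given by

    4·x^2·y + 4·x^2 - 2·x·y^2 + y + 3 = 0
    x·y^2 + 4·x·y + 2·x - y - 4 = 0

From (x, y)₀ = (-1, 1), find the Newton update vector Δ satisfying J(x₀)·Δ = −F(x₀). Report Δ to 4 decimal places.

(-0.1587, -1.8730)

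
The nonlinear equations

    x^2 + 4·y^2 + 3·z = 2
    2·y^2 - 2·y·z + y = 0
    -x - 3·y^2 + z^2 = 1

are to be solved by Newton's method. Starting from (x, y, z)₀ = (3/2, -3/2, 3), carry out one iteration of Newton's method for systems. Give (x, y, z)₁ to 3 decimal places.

At (3/2, -3/2, 3): F = (18.250, 12.000, -0.250).
Jacobian J = [[2·x, 8·y, 3], [0, 4·y - 2·z + 1, -2·y], [-1, -6·y, 2·z]].
At the point, J = [[3.000, -12.000, 3.000], [0.000, -11.000, 3.000], [-1.000, 9.000, 6.000]] (det J = -276.000).
Solving J·Δ = −F gives Δ = (-1.842, 0.723, -1.350).
Then the next iterate is (x, y, z)₁ = (-0.342, -0.777, 1.650).

(-0.342, -0.777, 1.650)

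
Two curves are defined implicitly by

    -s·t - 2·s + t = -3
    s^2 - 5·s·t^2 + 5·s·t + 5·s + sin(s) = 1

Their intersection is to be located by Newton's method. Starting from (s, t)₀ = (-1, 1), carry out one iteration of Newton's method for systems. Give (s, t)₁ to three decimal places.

(1.114, 0.671)

At (-1, 1): F = (7.000, -5.84147).
Jacobian J = [[-t - 2, -s + 1], [2·s - 5·t^2 + 5·t + cos(s) + 5, -10·s·t + 5·s]].
At the point, J = [[-3.000, 2.000], [3.54030, 5.000]] (det J = -22.08060).
Solving J·Δ = −F gives Δ = (2.114, -0.329).
Then the next iterate is (s, t)₁ = (1.114, 0.671).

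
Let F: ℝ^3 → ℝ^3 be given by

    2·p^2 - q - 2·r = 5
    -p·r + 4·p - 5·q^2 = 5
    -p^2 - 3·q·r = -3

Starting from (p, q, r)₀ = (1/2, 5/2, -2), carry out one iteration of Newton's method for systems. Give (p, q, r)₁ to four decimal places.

(3.0574, 1.7552, -0.5702)

At (1/2, 5/2, -2): F = (-3.0000, -33.2500, 17.7500).
Jacobian J = [[4·p, -1, -2], [-r + 4, -10·q, -p], [-2·p, -3·r, -3·q]].
At the point, J = [[2.0000, -1.0000, -2.0000], [6.0000, -25.0000, -0.5000], [-1.0000, 6.0000, -7.5000]] (det J = 313.5000).
Solving J·Δ = −F gives Δ = (2.5574, -0.7448, 1.4298).
Then the next iterate is (p, q, r)₁ = (3.0574, 1.7552, -0.5702).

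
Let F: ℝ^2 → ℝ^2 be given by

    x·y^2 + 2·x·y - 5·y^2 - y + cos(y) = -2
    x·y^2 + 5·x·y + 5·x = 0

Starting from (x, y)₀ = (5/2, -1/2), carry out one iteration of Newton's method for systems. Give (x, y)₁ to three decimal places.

(0.797, -0.719)

At (5/2, -1/2): F = (0.25258, 6.875).
Jacobian J = [[y^2 + 2·y, 2·x·y + 2·x - 10·y - sin(y) - 1], [y^2 + 5·y + 5, 2·x·y + 5·x]].
At the point, J = [[-0.750, 6.97943], [2.750, 10.000]] (det J = -26.69342).
Solving J·Δ = −F gives Δ = (-1.703, -0.219).
Then the next iterate is (x, y)₁ = (0.797, -0.719).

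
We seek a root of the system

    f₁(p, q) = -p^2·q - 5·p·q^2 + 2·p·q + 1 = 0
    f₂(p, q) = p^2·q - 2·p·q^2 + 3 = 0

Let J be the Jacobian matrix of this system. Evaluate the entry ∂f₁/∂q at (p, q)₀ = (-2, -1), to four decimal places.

-28.0000

∂f₁/∂q = -p^2 - 10·p·q + 2·p.
At (-2, -1) this is -28.0000.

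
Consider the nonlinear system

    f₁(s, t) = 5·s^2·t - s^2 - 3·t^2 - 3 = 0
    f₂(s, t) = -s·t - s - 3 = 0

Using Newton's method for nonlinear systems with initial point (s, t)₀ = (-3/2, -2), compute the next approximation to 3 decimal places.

At (-3/2, -2): F = (-39.750, -4.500).
Jacobian J = [[10·s·t - 2·s, 5·s^2 - 6·t], [-t - 1, -s]].
At the point, J = [[33.000, 23.250], [1.000, 1.500]] (det J = 26.250).
Solving J·Δ = −F gives Δ = (-1.714, 4.143).
Then the next iterate is (s, t)₁ = (-3.214, 2.143).

(-3.214, 2.143)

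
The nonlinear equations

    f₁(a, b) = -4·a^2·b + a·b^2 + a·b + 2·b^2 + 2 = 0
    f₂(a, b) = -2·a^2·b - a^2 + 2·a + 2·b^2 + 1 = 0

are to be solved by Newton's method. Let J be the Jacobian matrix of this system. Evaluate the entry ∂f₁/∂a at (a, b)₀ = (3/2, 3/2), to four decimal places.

-14.2500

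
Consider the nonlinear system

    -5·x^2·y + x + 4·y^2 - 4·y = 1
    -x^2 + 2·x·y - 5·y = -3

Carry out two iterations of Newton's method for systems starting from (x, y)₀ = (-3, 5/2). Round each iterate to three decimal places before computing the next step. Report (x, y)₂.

(-2.185, -0.170)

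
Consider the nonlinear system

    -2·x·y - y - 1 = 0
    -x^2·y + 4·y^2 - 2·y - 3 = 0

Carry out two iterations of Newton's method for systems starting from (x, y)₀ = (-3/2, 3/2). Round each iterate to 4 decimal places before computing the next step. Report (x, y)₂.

At (-3/2, 3/2): F = (2.0000, -0.3750).
Jacobian J = [[-2·y, -2·x - 1], [-2·x·y, -x^2 + 8·y - 2]].
At the point, J = [[-3.0000, 2.0000], [4.5000, 7.7500]] (det J = -32.2500).
Solving J·Δ = −F gives Δ = (0.5039, -0.2442).
Then the next iterate is (x, y)₁ = (-0.9961, 1.2558).
Round to (-0.9961, 1.2558) and repeat: F = (0.246005, -0.449489), J = [[-2.5116, 0.9922], [2.501805, 7.054185]].
Δ = (0.1080, 0.0254), so (x, y)₂ = (-0.8881, 1.2812).

(-0.8881, 1.2812)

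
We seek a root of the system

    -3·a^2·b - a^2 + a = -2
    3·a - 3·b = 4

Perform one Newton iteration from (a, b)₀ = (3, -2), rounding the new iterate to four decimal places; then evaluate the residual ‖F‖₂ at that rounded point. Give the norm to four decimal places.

At (3, -2): F = (50.0000, 11.0000).
Jacobian J = [[-6·a·b - 2·a + 1, -3·a^2], [3, -3]].
At the point, J = [[31.0000, -27.0000], [3.0000, -3.0000]] (det J = -12.0000).
Solving J·Δ = −F gives Δ = (12.2500, 15.9167).
Then the next iterate is (a, b)₁ = (15.2500, 13.9167).
Re-evaluating at (15.2500, 13.9167): F = (-9924.820131, -0.0001), so ‖F‖₂ = 9924.8201.

9924.8201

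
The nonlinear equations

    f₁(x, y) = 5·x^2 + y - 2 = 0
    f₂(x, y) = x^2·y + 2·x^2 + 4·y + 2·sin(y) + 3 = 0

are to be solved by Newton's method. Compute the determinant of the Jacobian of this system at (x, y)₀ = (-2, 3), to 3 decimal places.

-100.400

J = [[10·x, 1], [2·x·y + 4·x, x^2 + 2·cos(y) + 4]].
At the point, J = [[-20.000, 1.000], [-20.000, 6.02002]].
det J = -100.400.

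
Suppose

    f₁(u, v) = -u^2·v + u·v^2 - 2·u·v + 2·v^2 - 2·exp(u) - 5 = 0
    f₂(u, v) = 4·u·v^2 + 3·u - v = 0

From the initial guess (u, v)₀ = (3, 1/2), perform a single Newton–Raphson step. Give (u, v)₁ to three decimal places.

(1.983, -0.176)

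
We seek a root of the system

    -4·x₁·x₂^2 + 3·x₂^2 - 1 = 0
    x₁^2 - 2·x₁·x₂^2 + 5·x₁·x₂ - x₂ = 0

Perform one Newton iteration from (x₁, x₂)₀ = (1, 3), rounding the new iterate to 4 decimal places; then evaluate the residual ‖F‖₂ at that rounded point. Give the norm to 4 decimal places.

2.9772

At (1, 3): F = (-10.0000, -5.0000).
Jacobian J = [[-4·x₂^2, -8·x₁·x₂ + 6·x₂], [2·x₁ - 2·x₂^2 + 5·x₂, -4·x₁·x₂ + 5·x₁ - 1]].
At the point, J = [[-36.0000, -6.0000], [-1.0000, -8.0000]] (det J = 282.0000).
Solving J·Δ = −F gives Δ = (-0.1773, -0.6028).
Then the next iterate is (x₁, x₂)₁ = (0.8227, 2.3972).
Re-evaluating at (0.8227, 2.3972): F = (-2.671102, -1.314885), so ‖F‖₂ = 2.9772.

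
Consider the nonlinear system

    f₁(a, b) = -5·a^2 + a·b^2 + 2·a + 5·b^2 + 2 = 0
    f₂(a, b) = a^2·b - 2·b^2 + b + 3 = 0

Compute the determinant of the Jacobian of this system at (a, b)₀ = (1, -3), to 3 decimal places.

-202.000

J = [[-10·a + b^2 + 2, 2·a·b + 10·b], [2·a·b, a^2 - 4·b + 1]].
At the point, J = [[1.000, -36.000], [-6.000, 14.000]].
det J = -202.000.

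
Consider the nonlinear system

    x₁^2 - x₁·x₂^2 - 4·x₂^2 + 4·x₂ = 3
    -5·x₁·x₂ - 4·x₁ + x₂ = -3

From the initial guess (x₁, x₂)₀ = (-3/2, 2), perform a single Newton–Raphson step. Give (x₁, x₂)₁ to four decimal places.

At (-3/2, 2): F = (-2.7500, 26.0000).
Jacobian J = [[2·x₁ - x₂^2, -2·x₁·x₂ - 8·x₂ + 4], [-5·x₂ - 4, -5·x₁ + 1]].
At the point, J = [[-7.0000, -6.0000], [-14.0000, 8.5000]] (det J = -143.5000).
Solving J·Δ = −F gives Δ = (0.9242, -1.5366).
Then the next iterate is (x₁, x₂)₁ = (-0.5758, 0.4634).

(-0.5758, 0.4634)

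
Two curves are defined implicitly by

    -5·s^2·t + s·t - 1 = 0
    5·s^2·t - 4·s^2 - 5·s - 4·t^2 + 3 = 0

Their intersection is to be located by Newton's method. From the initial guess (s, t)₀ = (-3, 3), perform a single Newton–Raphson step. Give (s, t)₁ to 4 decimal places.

(-2.4206, 1.1017)

At (-3, 3): F = (-145.0000, 81.0000).
Jacobian J = [[-10·s·t + t, -5·s^2 + s], [10·s·t - 8·s - 5, 5·s^2 - 8·t]].
At the point, J = [[93.0000, -48.0000], [-71.0000, 21.0000]] (det J = -1455.0000).
Solving J·Δ = −F gives Δ = (0.5794, -1.8983).
Then the next iterate is (s, t)₁ = (-2.4206, 1.1017).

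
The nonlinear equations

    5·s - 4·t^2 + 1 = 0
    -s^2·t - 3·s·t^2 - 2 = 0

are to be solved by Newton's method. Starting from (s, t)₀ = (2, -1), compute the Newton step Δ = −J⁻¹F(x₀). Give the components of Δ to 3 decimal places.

(-2.750, 0.844)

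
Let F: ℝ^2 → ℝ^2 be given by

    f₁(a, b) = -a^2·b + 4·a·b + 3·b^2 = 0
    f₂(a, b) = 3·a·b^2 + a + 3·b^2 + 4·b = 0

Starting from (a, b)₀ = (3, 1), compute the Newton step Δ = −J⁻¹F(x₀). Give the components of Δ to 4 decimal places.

(-0.0326, -0.6739)

At (3, 1): F = (6.0000, 19.0000).
Jacobian J = [[-2·a·b + 4·b, -a^2 + 4·a + 6·b], [3·b^2 + 1, 6·a·b + 6·b + 4]].
At the point, J = [[-2.0000, 9.0000], [4.0000, 28.0000]] (det J = -92.0000).
Solving J·Δ = −F gives Δ = (-0.0326, -0.6739).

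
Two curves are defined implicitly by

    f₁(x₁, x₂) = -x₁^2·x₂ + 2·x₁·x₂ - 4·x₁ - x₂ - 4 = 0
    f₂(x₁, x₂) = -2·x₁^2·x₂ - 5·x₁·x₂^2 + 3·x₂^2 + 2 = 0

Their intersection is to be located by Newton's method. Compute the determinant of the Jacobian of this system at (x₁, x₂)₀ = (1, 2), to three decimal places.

40.000

J = [[-2·x₁·x₂ + 2·x₂ - 4, -x₁^2 + 2·x₁ - 1], [-4·x₁·x₂ - 5·x₂^2, -2·x₁^2 - 10·x₁·x₂ + 6·x₂]].
At the point, J = [[-4.000, 0.000], [-28.000, -10.000]].
det J = 40.000.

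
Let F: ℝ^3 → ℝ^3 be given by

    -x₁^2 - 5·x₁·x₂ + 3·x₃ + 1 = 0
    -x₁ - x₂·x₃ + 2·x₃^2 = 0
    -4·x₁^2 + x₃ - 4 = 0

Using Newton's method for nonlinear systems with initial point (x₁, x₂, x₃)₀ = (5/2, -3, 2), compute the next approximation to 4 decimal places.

(1.1072, -1.2596, 1.1444)

At (5/2, -3, 2): F = (38.2500, 11.5000, -27.0000).
Jacobian J = [[-2·x₁ - 5·x₂, -5·x₁, 3], [-1, -x₃, -x₂ + 4·x₃], [-8·x₁, 0, 1]].
At the point, J = [[10.0000, -12.5000, 3.0000], [-1.0000, -2.0000, 11.0000], [-20.0000, 0.0000, 1.0000]] (det J = 2597.5000).
Solving J·Δ = −F gives Δ = (-1.3928, 1.7404, -0.8556).
Then the next iterate is (x₁, x₂, x₃)₁ = (1.1072, -1.2596, 1.1444).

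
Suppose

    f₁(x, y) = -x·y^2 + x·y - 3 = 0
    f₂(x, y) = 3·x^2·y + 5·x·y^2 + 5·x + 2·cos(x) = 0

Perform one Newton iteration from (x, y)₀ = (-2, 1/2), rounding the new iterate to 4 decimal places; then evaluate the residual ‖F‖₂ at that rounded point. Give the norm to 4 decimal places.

2434.0153

At (-2, 1/2): F = (-3.5000, -7.332294).
Jacobian J = [[-y^2 + y, -2·x·y + x], [6·x·y + 5·y^2 - 2·sin(x) + 5, 3·x^2 + 10·x·y]].
At the point, J = [[0.2500, 0.0000], [2.068595, 2.0000]] (det J = 0.5000).
Solving J·Δ = −F gives Δ = (14.0000, -10.8140).
Then the next iterate is (x, y)₁ = (12.0000, -10.3140).
Re-evaluating at (12.0000, -10.3140): F = (-1403.311152, 1988.755468), so ‖F‖₂ = 2434.0153.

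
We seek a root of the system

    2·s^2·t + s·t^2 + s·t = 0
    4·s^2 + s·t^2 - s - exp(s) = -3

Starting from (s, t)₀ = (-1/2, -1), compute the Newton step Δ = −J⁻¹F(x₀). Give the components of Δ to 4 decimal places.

(0.5893, -0.6787)

At (-1/2, -1): F = (-0.5000, 3.393469).
Jacobian J = [[4·s·t + t^2 + t, 2·s^2 + 2·s·t + s], [8·s + t^2 - exp(s) - 1, 2·s·t]].
At the point, J = [[2.0000, 1.0000], [-4.606531, 1.0000]] (det J = 6.606531).
Solving J·Δ = −F gives Δ = (0.5893, -0.6787).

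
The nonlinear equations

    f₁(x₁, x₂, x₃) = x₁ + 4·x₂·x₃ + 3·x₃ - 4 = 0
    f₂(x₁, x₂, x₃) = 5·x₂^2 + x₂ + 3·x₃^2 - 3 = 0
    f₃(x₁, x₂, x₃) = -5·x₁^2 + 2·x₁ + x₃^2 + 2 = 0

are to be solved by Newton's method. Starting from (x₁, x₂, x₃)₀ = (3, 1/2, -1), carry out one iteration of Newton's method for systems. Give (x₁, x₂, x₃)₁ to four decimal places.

(1.2436, 6.7981, 5.5897)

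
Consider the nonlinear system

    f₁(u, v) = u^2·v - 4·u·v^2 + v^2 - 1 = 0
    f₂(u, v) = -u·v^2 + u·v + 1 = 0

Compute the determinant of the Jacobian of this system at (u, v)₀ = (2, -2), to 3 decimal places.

J = [[2·u·v - 4·v^2, u^2 - 8·u·v + 2·v], [-v^2 + v, -2·u·v + u]].
At the point, J = [[-24.000, 32.000], [-6.000, 10.000]].
det J = -48.000.

-48.000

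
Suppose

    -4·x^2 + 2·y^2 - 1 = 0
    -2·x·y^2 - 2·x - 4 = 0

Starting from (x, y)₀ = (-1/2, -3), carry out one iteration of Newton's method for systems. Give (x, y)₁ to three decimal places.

At (-1/2, -3): F = (16.000, 6.000).
Jacobian J = [[-8·x, 4·y], [-2·y^2 - 2, -4·x·y]].
At the point, J = [[4.000, -12.000], [-20.000, -6.000]] (det J = -264.000).
Solving J·Δ = −F gives Δ = (-0.091, 1.303).
Then the next iterate is (x, y)₁ = (-0.591, -1.697).

(-0.591, -1.697)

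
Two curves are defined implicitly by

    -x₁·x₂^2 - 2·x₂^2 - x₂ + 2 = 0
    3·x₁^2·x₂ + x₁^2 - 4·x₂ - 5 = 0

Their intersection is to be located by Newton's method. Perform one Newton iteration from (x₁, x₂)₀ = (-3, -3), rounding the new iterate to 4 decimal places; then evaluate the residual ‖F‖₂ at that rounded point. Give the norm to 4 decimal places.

19.3221

At (-3, -3): F = (14.0000, -65.0000).
Jacobian J = [[-x₂^2, -2·x₁·x₂ - 4·x₂ - 1], [6·x₁·x₂ + 2·x₁, 3·x₁^2 - 4]].
At the point, J = [[-9.0000, -7.0000], [48.0000, 23.0000]] (det J = 129.0000).
Solving J·Δ = −F gives Δ = (1.0310, 0.6744).
Then the next iterate is (x₁, x₂)₁ = (-1.9690, -2.3256).
Re-evaluating at (-1.9690, -2.3256): F = (4.157939, -18.869421), so ‖F‖₂ = 19.3221.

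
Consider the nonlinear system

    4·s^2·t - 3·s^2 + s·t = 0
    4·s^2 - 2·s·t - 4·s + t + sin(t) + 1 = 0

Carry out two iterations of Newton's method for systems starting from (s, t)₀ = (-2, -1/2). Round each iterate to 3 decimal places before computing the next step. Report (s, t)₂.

(-0.432, -0.880)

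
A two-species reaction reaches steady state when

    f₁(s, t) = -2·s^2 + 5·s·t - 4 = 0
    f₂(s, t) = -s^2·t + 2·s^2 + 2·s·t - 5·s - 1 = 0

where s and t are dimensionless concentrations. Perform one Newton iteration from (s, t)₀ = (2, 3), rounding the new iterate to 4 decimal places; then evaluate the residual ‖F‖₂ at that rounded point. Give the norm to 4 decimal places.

4.0817

At (2, 3): F = (18.0000, -3.0000).
Jacobian J = [[-4·s + 5·t, 5·s], [-2·s·t + 4·s + 2·t - 5, -s^2 + 2·s]].
At the point, J = [[7.0000, 10.0000], [-3.0000, 0.0000]] (det J = 30.0000).
Solving J·Δ = −F gives Δ = (-1.0000, -1.1000).
Then the next iterate is (s, t)₁ = (1.0000, 1.9000).
Re-evaluating at (1.0000, 1.9000): F = (3.5000, -2.1000), so ‖F‖₂ = 4.0817.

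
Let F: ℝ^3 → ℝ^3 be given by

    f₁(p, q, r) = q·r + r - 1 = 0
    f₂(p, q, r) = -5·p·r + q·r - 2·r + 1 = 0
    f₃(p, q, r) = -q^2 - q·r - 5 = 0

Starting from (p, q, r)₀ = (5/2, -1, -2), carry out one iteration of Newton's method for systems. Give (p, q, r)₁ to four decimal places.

(14.7000, -1.5000, 8.0000)

At (5/2, -1, -2): F = (-1.0000, 32.0000, -8.0000).
Jacobian J = [[0, r, q + 1], [-5·r, r, -5·p + q - 2], [0, -2·q - r, -q]].
At the point, J = [[0.0000, -2.0000, 0.0000], [10.0000, -2.0000, -15.5000], [0.0000, 4.0000, 1.0000]] (det J = 20.0000).
Solving J·Δ = −F gives Δ = (12.2000, -0.5000, 10.0000).
Then the next iterate is (p, q, r)₁ = (14.7000, -1.5000, 8.0000).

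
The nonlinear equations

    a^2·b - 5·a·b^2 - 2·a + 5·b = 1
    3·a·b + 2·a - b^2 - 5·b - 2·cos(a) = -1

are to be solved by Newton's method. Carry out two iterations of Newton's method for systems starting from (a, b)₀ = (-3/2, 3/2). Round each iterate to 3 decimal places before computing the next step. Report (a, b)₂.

(4.000, 0.066)

At (-3/2, 3/2): F = (29.750, -18.64147).
Jacobian J = [[2·a·b - 5·b^2 - 2, a^2 - 10·a·b + 5], [3·b + 2·sin(a) + 2, 3·a - 2·b - 5]].
At the point, J = [[-17.750, 29.750], [4.50501, -12.500]] (det J = 87.85095).
Solving J·Δ = −F gives Δ = (-2.080, -2.241).
Then the next iterate is (a, b)₁ = (-3.580, -0.741).
Round to (-3.580, -0.741) and repeat: F = (2.78660, 6.76512), J = [[0.56015, -8.71140], [0.62600, -14.258]].
Δ = (7.580, 0.807), so (a, b)₂ = (4.000, 0.066).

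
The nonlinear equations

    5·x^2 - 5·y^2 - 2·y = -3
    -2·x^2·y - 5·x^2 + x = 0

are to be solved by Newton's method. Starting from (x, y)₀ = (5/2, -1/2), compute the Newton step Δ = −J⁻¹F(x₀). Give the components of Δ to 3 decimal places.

At (5/2, -1/2): F = (34.000, -22.500).
Jacobian J = [[10·x, -10·y - 2], [-4·x·y - 10·x + 1, -2·x^2]].
At the point, J = [[25.000, 3.000], [-19.000, -12.500]] (det J = -255.500).
Solving J·Δ = −F gives Δ = (-1.399, 0.327).

(-1.399, 0.327)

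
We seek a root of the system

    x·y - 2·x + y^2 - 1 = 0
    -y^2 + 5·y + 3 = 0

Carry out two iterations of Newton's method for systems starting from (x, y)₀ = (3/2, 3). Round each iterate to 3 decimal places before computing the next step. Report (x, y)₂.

(-36.255, 7.737)

At (3/2, 3): F = (9.500, 9.000).
Jacobian J = [[y - 2, x + 2·y], [0, -2·y + 5]].
At the point, J = [[1.000, 7.500], [0.000, -1.000]] (det J = -1.000).
Solving J·Δ = −F gives Δ = (-77.000, 9.000).
Then the next iterate is (x, y)₁ = (-75.500, 12.000).
Round to (-75.500, 12.000) and repeat: F = (-612.000, -81.000), J = [[10.000, -51.500], [0.000, -19.000]].
Δ = (39.245, -4.263), so (x, y)₂ = (-36.255, 7.737).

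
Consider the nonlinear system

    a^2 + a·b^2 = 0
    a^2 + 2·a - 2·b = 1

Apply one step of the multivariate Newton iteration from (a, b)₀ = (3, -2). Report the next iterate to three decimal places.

At (3, -2): F = (21.000, 18.000).
Jacobian J = [[2·a + b^2, 2·a·b], [2·a + 2, -2]].
At the point, J = [[10.000, -12.000], [8.000, -2.000]] (det J = 76.000).
Solving J·Δ = −F gives Δ = (-2.289, -0.158).
Then the next iterate is (a, b)₁ = (0.711, -2.158).

(0.711, -2.158)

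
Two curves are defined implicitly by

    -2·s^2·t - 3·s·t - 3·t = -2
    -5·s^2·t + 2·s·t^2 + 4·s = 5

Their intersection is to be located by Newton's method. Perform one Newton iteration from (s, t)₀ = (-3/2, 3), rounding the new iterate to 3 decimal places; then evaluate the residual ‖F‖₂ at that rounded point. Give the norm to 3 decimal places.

14.077

At (-3/2, 3): F = (-7.000, -71.750).
Jacobian J = [[-4·s·t - 3·t, -2·s^2 - 3·s - 3], [-10·s·t + 2·t^2 + 4, -5·s^2 + 4·s·t]].
At the point, J = [[9.000, -3.000], [67.000, -29.250]] (det J = -62.250).
Solving J·Δ = −F gives Δ = (-0.169, -2.839).
Then the next iterate is (s, t)₁ = (-1.669, 0.161).
Re-evaluating at (-1.669, 0.161): F = (1.42618, -14.00490), so ‖F‖₂ = 14.077.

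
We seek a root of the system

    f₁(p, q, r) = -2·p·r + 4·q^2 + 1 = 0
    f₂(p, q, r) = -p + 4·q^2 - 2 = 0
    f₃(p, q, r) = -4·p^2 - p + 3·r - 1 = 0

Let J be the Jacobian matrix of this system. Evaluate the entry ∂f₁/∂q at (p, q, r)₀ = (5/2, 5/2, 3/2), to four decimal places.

∂f₁/∂q = 8·q.
At (5/2, 5/2, 3/2) this is 20.0000.

20.0000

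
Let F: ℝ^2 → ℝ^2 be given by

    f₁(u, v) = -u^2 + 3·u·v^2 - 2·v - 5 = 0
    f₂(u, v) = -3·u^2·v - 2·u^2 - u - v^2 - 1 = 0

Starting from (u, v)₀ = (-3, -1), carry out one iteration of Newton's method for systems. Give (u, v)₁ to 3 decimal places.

At (-3, -1): F = (-21.000, 10.000).
Jacobian J = [[-2·u + 3·v^2, 6·u·v - 2], [-6·u·v - 4·u - 1, -3·u^2 - 2·v]].
At the point, J = [[9.000, 16.000], [-7.000, -25.000]] (det J = -113.000).
Solving J·Δ = −F gives Δ = (3.230, -0.504).
Then the next iterate is (u, v)₁ = (0.230, -1.504).

(0.230, -1.504)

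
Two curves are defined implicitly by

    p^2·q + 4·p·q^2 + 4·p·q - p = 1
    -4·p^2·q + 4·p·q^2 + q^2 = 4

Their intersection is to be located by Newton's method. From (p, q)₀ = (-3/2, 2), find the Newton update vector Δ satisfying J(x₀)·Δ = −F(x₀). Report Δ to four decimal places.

(0.4319, -0.8525)

At (-3/2, 2): F = (-31.0000, -42.0000).
Jacobian J = [[2·p·q + 4·q^2 + 4·q - 1, p^2 + 8·p·q + 4·p], [-8·p·q + 4·q^2, -4·p^2 + 8·p·q + 2·q]].
At the point, J = [[17.0000, -27.7500], [40.0000, -29.0000]] (det J = 617.0000).
Solving J·Δ = −F gives Δ = (0.4319, -0.8525).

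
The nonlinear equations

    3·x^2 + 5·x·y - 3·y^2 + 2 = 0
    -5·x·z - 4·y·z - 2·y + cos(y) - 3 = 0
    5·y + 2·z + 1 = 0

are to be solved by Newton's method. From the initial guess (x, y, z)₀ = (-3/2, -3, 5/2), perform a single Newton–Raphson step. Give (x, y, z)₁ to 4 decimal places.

(-0.4205, -0.9373, 1.8433)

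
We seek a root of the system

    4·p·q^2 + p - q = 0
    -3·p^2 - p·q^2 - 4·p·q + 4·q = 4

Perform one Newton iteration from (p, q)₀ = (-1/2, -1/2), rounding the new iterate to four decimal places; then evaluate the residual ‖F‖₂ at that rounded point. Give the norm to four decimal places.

17.4673

At (-1/2, -1/2): F = (-0.5000, -7.6250).
Jacobian J = [[4·q^2 + 1, 8·p·q - 1], [-6·p - q^2 - 4·q, -2·p·q - 4·p + 4]].
At the point, J = [[2.0000, 1.0000], [4.7500, 5.5000]] (det J = 6.2500).
Solving J·Δ = −F gives Δ = (-0.7800, 2.0600).
Then the next iterate is (p, q)₁ = (-1.2800, 1.5600).
Re-evaluating at (-1.2800, 1.5600): F = (-15.300032, 8.427008), so ‖F‖₂ = 17.4673.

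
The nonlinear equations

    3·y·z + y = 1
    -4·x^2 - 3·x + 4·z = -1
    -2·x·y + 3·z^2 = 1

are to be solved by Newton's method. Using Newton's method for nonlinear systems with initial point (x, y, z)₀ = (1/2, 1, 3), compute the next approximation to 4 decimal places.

At (1/2, 1, 3): F = (9.0000, 10.5000, 25.0000).
Jacobian J = [[0, 3·z + 1, 3·y], [-8·x - 3, 0, 4], [-2·y, -2·x, 6·z]].
At the point, J = [[0.0000, 10.0000, 3.0000], [-7.0000, 0.0000, 4.0000], [-2.0000, -1.0000, 18.0000]] (det J = 1201.0000).
Solving J·Δ = −F gives Δ = (0.7373, -0.4996, -1.3347).
Then the next iterate is (x, y, z)₁ = (1.2373, 0.5004, 1.6653).

(1.2373, 0.5004, 1.6653)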